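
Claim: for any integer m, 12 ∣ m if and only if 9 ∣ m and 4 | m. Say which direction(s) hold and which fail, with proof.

(⇐) Suppose 9 ∣ m and 4 ∣ m. Any common multiple of 9 and 4 is a multiple of their lcm; here gcd(9, 4) = 1, so lcm(9, 4) = 9·4 = 36, so 36 ∣ m. Since 12 ∣ 36, it follows that 12 ∣ m.

(⇒) This fails: take m = 12. Certainly 12 ∣ 12, but 9 ∤ 12.

Only the converse holds.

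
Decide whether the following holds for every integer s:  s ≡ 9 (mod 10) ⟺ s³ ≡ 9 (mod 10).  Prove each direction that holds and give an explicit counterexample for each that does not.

The biconditional holds.

(→) Suppose s ≡ 9 (mod 10). Write s = 10j + 9. Then (10j + 9)³ = 1000j³ + 2700j² + 2430j + 729 = 10(100j³ + 270j² + 243j + 72) + 9, so s³ ≡ 9 (mod 10).

(←) For the converse, argue contrapositively. If s ≢ 9 (mod 10), then s is congruent to one of 0, 1, 2, 3, 4, 5, 6, 7, 8 modulo 10, and these give s³ ≡ 0, 1, 8, 7, 4, 5, 6, 3, 2 respectively — never 9.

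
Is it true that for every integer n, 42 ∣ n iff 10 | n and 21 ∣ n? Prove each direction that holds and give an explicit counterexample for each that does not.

(⟹) This fails: take n = 42. Certainly 42 ∣ 42, but 10 ∤ 42.

(⟸) Suppose 10 ∣ n and 21 ∣ n. Any common multiple of 10 and 21 is a multiple of their lcm; here gcd(10, 21) = 1, so lcm(10, 21) = 10·21 = 210, so 210 ∣ n. Since 42 ∣ 210, it follows that 42 ∣ n.

Only the reverse direction holds.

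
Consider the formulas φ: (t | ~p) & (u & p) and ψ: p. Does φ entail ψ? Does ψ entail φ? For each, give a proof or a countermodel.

(⇒) Assume the antecedent. If p is true, p reduces to true regardless of the other variables. If p is false, the antecedent cannot hold. Either way p holds.

(⇐) This fails. Under p = T, t = F, u = F, the left side is false but the right side is true.

Not equivalent: only (⇒) holds.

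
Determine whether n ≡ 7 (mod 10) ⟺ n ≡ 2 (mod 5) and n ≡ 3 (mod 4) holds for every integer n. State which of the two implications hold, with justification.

[⇒] This fails: n = 17 gives 17 ≡ 7 (mod 10) but 17 ≡ 1 (mod 4), so the conjunction on the right does not hold.

[⇐] Conversely, if n ≡ 2 (mod 5) and n ≡ 3 (mod 4), then by the Chinese remainder theorem n ≡ 7 (mod 20). Since 7 ≡ 7 (mod 10) and 10 ∣ 20, we get n ≡ 7 (mod 10).

(⇒) fails; (⇐) holds.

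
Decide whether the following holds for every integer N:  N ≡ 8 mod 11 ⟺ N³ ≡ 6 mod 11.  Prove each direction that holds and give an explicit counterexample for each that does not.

Both implications hold.

(⇐) For the converse, argue contrapositively. If N ≢ 8 (mod 11), then N is congruent to one of 0, 1, 2, 3, 4, 5, 6, 7, 9, 10 modulo 11, and these give N³ ≡ 0, 1, 8, 5, 9, 4, 7, 2, 3, 10 respectively — never 6.

(⇒) Suppose N ≡ 8 mod 11. Write N = 11j + 8. Then (11j + 8)³ = 1331j³ + 2904j² + 2112j + 512 = 11(121j³ + 264j² + 192j + 46) + 6, so N³ ≡ 6 (mod 11).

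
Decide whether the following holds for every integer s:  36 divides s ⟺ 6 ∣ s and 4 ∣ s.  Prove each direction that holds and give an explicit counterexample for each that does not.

(⇒) holds; (⇐) fails.

(⇒) If 36 ∣ s, write s = 36q. Since 36 = 6·6, s = 6·(6q), so 6 ∣ s; and since 36 = 9·4, s = 4·(9q), so 4 ∣ s.

(⇐) This fails: take s = 12. Both 6 ∣ 12 and 4 ∣ 12, yet 12 is not a multiple of 36 (since 12 = 0·36 + 12), so 36 ∤ 12.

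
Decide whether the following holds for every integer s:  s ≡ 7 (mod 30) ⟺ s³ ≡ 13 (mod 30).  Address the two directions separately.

(←) Suppose s³ ≡ 13 (mod 30). The only residue r in {0, …, 29} with r³ ≡ 13 (mod 30) is r = 7, so s ≡ 7 (mod 30).

(→) Suppose s ≡ 7 (mod 30). Write s = 30j + 7. Then (30j + 7)³ = 27000j³ + 18900j² + 4410j + 343 = 30(900j³ + 630j² + 147j + 11) + 13, so s³ ≡ 13 (mod 30).

Both directions hold; the statement is true.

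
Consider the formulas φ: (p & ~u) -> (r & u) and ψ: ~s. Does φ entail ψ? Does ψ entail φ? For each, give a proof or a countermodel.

(⇒) fails and (⇐) fails.

(→) This fails. Under s = T, r = F, p = F, u = F, the left side is true but the right side is false.

(←) This fails. Under s = F, r = F, p = T, u = F, the left side is false but the right side is true.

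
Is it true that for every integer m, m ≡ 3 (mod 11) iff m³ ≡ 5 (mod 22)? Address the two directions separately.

Not equivalent: only (⇐) holds.

Forward direction. This fails: take m = 14. Then 14 ≡ 3 (mod 11), but 14³ = 2744 ≡ 16 (mod 22), not 5.

Converse. The residues r modulo 22 with r³ ≡ 5 (mod 22) are exactly {3}, and each is ≡ 3 (mod 11).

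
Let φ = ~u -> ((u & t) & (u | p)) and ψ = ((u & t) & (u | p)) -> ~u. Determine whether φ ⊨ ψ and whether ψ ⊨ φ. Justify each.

(⇒) fails and (⇐) fails.

(⇒) This fails. Under p = F, u = T, t = T, the left side is true but the right side is false.

(⇐) This fails. Under p = F, u = F, t = F, the left side is false but the right side is true.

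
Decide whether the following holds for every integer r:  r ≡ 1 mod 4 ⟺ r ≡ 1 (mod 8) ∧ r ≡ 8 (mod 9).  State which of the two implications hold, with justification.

[⇒] This fails: r = 1 gives 1 ≡ 1 (mod 4) but 1 ≡ 1 (mod 9), so the conjunction on the right does not hold.

[⇐] Conversely, if r ≡ 1 (mod 8) and r ≡ 8 (mod 9), then by the Chinese remainder theorem r ≡ 17 (mod 72). Since 17 ≡ 1 (mod 4) and 4 ∣ 72, we get r ≡ 1 (mod 4).

Only the converse holds.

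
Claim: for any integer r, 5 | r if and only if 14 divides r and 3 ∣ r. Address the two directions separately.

(⇒) fails and (⇐) fails.

Forward direction. This fails: take r = 5. Certainly 5 ∣ 5, but 14 ∤ 5.

Converse. This fails: take r = 42. Both 14 ∣ 42 and 3 ∣ 42, yet 42 is not a multiple of 5 (since 42 = 8·5 + 2), so 5 ∤ 42.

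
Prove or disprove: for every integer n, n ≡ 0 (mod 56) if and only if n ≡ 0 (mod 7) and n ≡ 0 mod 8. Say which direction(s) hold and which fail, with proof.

(←) If n ≡ 0 (mod 7) and n ≡ 0 (mod 8), then by the Chinese remainder theorem n ≡ 0 (mod 56). This is exactly n ≡ 0 (mod 56).

(→) Suppose n ≡ 0 (mod 56); write n = 56j + 0. Since 7 ∣ 56, reducing mod 7 gives n ≡ 0 (mod 7); since 8 ∣ 56, reducing mod 8 gives n ≡ 0 (mod 8).

Both implications hold.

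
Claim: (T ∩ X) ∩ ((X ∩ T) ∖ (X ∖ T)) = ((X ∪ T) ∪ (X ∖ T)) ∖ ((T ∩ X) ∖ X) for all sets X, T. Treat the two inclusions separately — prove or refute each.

(⟸) This inclusion fails. Take X = {1}, T = ∅; then 1 ∈ ((X ∪ T) ∪ (X ∖ T)) ∖ ((T ∩ X) ∖ X) but 1 ∉ (T ∩ X) ∩ ((X ∩ T) ∖ (X ∖ T)).

(⟹) Let x ∈ (T ∩ X) ∩ ((X ∩ T) ∖ (X ∖ T)). Then x ∈ X ∩ T, from which x ∈ ((X ∪ T) ∪ (X ∖ T)) ∖ ((T ∩ X) ∖ X).

Only the forward inclusion holds.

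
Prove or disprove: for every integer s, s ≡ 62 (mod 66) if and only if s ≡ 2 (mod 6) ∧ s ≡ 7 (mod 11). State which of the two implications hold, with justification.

(→) Suppose s ≡ 62 (mod 66); write s = 66j + 62. Since 6 ∣ 66, reducing mod 6 gives s ≡ 62 ≡ 2 (mod 6); since 11 ∣ 66, reducing mod 11 gives s ≡ 62 ≡ 7 (mod 11).

(←) Conversely, if s ≡ 2 (mod 6) and s ≡ 7 (mod 11), then by the Chinese remainder theorem s ≡ 62 (mod 66). This is exactly s ≡ 62 (mod 66).

Equivalent; both directions hold.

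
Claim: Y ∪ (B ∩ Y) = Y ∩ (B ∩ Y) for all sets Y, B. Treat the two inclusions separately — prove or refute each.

(⟹) This inclusion fails. Take Y = {1}, B = ∅; then 1 ∈ Y ∪ (B ∩ Y) but 1 ∉ Y ∩ (B ∩ Y).

(⟸) Let x ∈ Y ∩ (B ∩ Y). Then x ∈ Y ∩ B, from which x ∈ Y ∪ (B ∩ Y).

The sets are not equal: only the reverse inclusion holds.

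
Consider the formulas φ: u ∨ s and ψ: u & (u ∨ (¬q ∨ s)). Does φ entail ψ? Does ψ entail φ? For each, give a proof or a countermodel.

[⇐] Assume the antecedent. If u is true, u ∨ s reduces to true regardless of the other variables. If u is false, the antecedent cannot hold. Either way u ∨ s holds.

[⇒] This fails. Under u = F, s = T, q = F, the left side is true but the right side is false.

(⇒) fails; (⇐) holds.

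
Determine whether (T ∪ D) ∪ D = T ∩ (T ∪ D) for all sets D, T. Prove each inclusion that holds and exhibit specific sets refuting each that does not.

Only the reverse inclusion holds.

(⊆) This inclusion fails. Take D = {1}, T = ∅; then 1 ∈ (T ∪ D) ∪ D but 1 ∉ T ∩ (T ∪ D).

(⊇) Let x ∈ T ∩ (T ∪ D). Then either x ∈ T and x ∉ D; or x ∈ D ∩ T. In each case x ∈ (T ∪ D) ∪ D, so T ∩ (T ∪ D) ⊆ (T ∪ D) ∪ D.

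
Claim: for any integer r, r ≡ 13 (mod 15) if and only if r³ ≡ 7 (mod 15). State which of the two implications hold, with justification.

(→) Suppose r ≡ 13 (mod 15). Write r = 15j + 13. Then (15j + 13)³ = 3375j³ + 8775j² + 7605j + 2197 = 15(225j³ + 585j² + 507j + 146) + 7, so r³ ≡ 7 (mod 15).

(←) Conversely, suppose r³ ≡ 7 (mod 15). The only residue r in {0, …, 14} with r³ ≡ 7 (mod 15) is r = 13, so r ≡ 13 (mod 15).

Equivalent; both directions hold.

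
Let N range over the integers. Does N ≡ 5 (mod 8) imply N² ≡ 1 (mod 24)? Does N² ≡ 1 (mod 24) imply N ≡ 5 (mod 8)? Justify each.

(⇒) This fails: take N = 21. Then 21 ≡ 5 (mod 8), but 21² = 441 ≡ 9 (mod 24), not 1.

(⇐) This fails: take N = 1. Then 1² = 1 ≡ 1 (mod 24), yet 1 ≡ 1 (mod 8), not 5.

Neither direction holds.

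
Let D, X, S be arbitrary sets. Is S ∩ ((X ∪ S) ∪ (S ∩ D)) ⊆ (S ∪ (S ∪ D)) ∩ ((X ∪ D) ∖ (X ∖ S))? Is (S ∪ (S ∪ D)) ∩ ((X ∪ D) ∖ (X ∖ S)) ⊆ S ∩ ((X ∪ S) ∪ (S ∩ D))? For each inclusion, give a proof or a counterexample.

(⊆) fails and (⊇) fails.

(⟹) This inclusion fails. Take D = ∅, X = ∅, S = {1}; then 1 ∈ S ∩ ((X ∪ S) ∪ (S ∩ D)) but 1 ∉ (S ∪ (S ∪ D)) ∩ ((X ∪ D) ∖ (X ∖ S)).

(⟸) This inclusion fails. Take D = {1}, X = ∅, S = ∅; then 1 ∈ (S ∪ (S ∪ D)) ∩ ((X ∪ D) ∖ (X ∖ S)) but 1 ∉ S ∩ ((X ∪ S) ∪ (S ∩ D)).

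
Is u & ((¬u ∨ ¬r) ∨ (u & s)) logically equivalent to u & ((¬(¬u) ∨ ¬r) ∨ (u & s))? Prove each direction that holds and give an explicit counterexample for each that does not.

(⇒) Assume the antecedent. If r is true, the antecedent forces (r = T, s = T, u = T), and u & ((¬(¬u) ∨ ¬r) ∨ (u & s)) holds there. If r is false, the antecedent forces (r = F, s = F, u = T) or (r = F, s = T, u = T), and u & ((¬(¬u) ∨ ¬r) ∨ (u & s)) holds there. Either way u & ((¬(¬u) ∨ ¬r) ∨ (u & s)) holds.

(⇐) This fails. Under r = T, s = F, u = T, the left side is false but the right side is true.

Not equivalent: only (⇒) holds.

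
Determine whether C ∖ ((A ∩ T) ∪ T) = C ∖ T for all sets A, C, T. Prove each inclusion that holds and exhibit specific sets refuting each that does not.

Both inclusions hold; the sets are equal.

(⊆) Let x ∈ C ∖ ((A ∩ T) ∪ T). Then either x ∈ C and x ∉ A, T; or x ∈ A ∩ C and x ∉ T. In each case x ∈ C ∖ T, so C ∖ ((A ∩ T) ∪ T) ⊆ C ∖ T.

(⊇) Let x ∈ C ∖ T. Then either x ∈ C and x ∉ A, T; or x ∈ A ∩ C and x ∉ T. In each case x ∈ C ∖ ((A ∩ T) ∪ T), so C ∖ T ⊆ C ∖ ((A ∩ T) ∪ T).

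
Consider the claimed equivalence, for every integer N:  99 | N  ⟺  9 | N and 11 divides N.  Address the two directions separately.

Forward direction. If 99 ∣ N, write N = 99q. Since 99 = 11·9, N = 9·(11q), so 9 ∣ N; and since 99 = 9·11, N = 11·(9q), so 11 ∣ N.

Converse. Suppose 9 ∣ N and 11 ∣ N. Any common multiple of 9 and 11 is a multiple of their lcm; here gcd(9, 11) = 1, so lcm(9, 11) = 9·11 = 99, so 99 ∣ N.

The biconditional holds.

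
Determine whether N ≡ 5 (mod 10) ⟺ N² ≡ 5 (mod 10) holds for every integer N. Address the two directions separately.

(←) For the converse, argue contrapositively. If N ≢ 5 (mod 10), then N is congruent to one of 0, 1, 2, 3, 4, 6, 7, 8, 9 modulo 10, and these give N² ≡ 0, 1, 4, 9, 6, 6, 9, 4, 1 respectively — never 5.

(→) Suppose N ≡ 5 (mod 10). Write N = 10j + 5. Then (10j + 5)² = 100j² + 100j + 25 = 10(10j² + 10j + 2) + 5, so N² ≡ 5 (mod 10).

Equivalent; both directions hold.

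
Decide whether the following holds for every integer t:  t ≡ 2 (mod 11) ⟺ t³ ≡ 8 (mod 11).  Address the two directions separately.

[⇒] Suppose t ≡ 2 (mod 11). Write t = 11j + 2. Then (11j + 2)³ = 1331j³ + 726j² + 132j + 8 = 11(121j³ + 66j² + 12j) + 8, so t³ ≡ 8 (mod 11).

[⇐] Conversely, suppose t³ ≡ 8 (mod 11). The only residue r in {0, …, 10} with r³ ≡ 8 (mod 11) is r = 2, so t ≡ 2 (mod 11).

The biconditional holds.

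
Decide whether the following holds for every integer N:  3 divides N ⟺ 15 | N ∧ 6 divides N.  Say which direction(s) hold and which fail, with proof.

(←) Suppose 15 ∣ N and 6 ∣ N. Any common multiple of 15 and 6 is a multiple of their lcm; here lcm(15, 6) = 15·6/gcd(15, 6) = 90/3 = 30, so 30 ∣ N. Since 3 ∣ 30, it follows that 3 ∣ N.

(→) This fails: take N = 3. Certainly 3 ∣ 3, but 15 ∤ 3.

The forward direction fails; the converse holds.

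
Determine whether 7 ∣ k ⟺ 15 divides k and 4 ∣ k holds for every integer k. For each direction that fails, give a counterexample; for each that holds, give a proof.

(→) This fails: take k = 7. Certainly 7 ∣ 7, but 15 ∤ 7.

(←) This fails: take k = 60. Both 15 ∣ 60 and 4 ∣ 60, yet 60 is not a multiple of 7 (since 60 = 8·7 + 4), so 7 ∤ 60.

Both directions fail.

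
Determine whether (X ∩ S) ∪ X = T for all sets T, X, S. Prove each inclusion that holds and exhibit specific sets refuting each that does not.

Neither inclusion holds.

Forward inclusion. This inclusion fails. Take T = ∅, X = {1}, S = ∅; then 1 ∈ (X ∩ S) ∪ X but 1 ∉ T.

Reverse inclusion. This inclusion fails. Take T = {1}, X = ∅, S = ∅; then 1 ∈ T but 1 ∉ (X ∩ S) ∪ X.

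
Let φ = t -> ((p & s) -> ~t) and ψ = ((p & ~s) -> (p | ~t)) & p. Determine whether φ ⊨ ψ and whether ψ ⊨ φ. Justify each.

(⟹) This fails. Under p = F, t = F, s = F, the left side is true but the right side is false.

(⟸) This fails. Under p = T, t = T, s = T, the left side is false but the right side is true.

Both directions fail.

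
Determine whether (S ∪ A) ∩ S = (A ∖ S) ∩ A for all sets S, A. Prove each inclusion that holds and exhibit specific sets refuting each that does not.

Neither inclusion holds.

(⟹) This inclusion fails. Take S = {1}, A = ∅; then 1 ∈ (S ∪ A) ∩ S but 1 ∉ (A ∖ S) ∩ A.

(⟸) This inclusion fails. Take S = ∅, A = {1}; then 1 ∈ (A ∖ S) ∩ A but 1 ∉ (S ∪ A) ∩ S.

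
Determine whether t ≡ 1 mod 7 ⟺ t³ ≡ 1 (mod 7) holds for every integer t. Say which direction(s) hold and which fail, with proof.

Only the forward implication holds.

Forward direction. Suppose t ≡ 1 mod 7. Write t = 7j + 1. Then (7j + 1)³ = 343j³ + 147j² + 21j + 1 = 7(49j³ + 21j² + 3j) + 1, so t³ ≡ 1 (mod 7).

Converse. This fails: take t = 2. Then 2³ = 8 ≡ 1 (mod 7), yet 2 ≡ 2 (mod 7), not 1.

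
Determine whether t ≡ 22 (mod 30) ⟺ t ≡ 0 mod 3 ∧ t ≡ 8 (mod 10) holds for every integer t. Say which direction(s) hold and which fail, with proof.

Neither implication holds.

Forward direction. This fails: t = 22 gives 22 ≡ 22 (mod 30) but 22 ≡ 1 (mod 3), so the conjunction on the right does not hold.

Converse. This fails: t = 18 satisfies both congruences on the right (18 ≡ 0 mod 3 and 18 ≡ 8 mod 10) yet 18 ≡ 18 (mod 30), not 22.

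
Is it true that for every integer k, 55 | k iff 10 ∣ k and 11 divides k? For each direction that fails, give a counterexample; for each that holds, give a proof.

Only the reverse direction holds.

(⟹) This fails: take k = 55. Certainly 55 ∣ 55, but 10 ∤ 55.

(⟸) Suppose 10 ∣ k and 11 ∣ k. Any common multiple of 10 and 11 is a multiple of their lcm; here gcd(10, 11) = 1, so lcm(10, 11) = 10·11 = 110, so 110 ∣ k. Since 55 ∣ 110, it follows that 55 ∣ k.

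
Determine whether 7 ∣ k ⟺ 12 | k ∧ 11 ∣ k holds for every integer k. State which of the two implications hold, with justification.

(⟹) This fails: take k = 7. Certainly 7 ∣ 7, but 12 ∤ 7.

(⟸) This fails: take k = 132. Both 12 ∣ 132 and 11 ∣ 132, yet 132 is not a multiple of 7 (since 132 = 18·7 + 6), so 7 ∤ 132.

Both directions fail.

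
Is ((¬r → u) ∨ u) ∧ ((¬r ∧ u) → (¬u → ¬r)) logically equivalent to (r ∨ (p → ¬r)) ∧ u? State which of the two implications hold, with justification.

Not equivalent: only (⇐) holds.

(⟹) This fails. Under p = F, u = F, r = T, the left side is true but the right side is false.

(⟸) Assume the antecedent. If p is true, the antecedent forces (p = T, u = T, r = F) or (p = T, u = T, r = T), and the consequent holds there. If p is false, the antecedent forces (p = F, u = T, r = F) or (p = F, u = T, r = T), and the consequent holds there. Either way the consequent holds.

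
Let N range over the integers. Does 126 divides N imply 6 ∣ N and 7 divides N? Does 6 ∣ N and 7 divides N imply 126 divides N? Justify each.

The forward direction holds; the converse fails.

(⟸) This fails: take N = 42. Both 6 ∣ 42 and 7 ∣ 42, yet 42 is not a multiple of 126 (since 42 = 0·126 + 42), so 126 ∤ 42.

(⟹) If 126 ∣ N, write N = 126q. Since 126 = 21·6, N = 6·(21q), so 6 ∣ N; and since 126 = 18·7, N = 7·(18q), so 7 ∣ N.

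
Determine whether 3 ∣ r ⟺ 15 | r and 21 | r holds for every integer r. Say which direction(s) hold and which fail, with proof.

(←) Suppose 15 ∣ r and 21 ∣ r. Any common multiple of 15 and 21 is a multiple of their lcm; here lcm(15, 21) = 15·21/gcd(15, 21) = 315/3 = 105, so 105 ∣ r. Since 3 ∣ 105, it follows that 3 ∣ r.

(→) This fails: take r = 3. Certainly 3 ∣ 3, but 15 ∤ 3.

Only the reverse direction holds.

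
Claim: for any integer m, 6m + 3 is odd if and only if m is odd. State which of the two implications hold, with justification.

Only the reverse direction holds.

(⇒) This fails: take m = 2. Then 6m + 3 = 15, which is odd, yet m = 2 is even, not odd.

(⇐) Suppose m is odd. Since 6 is even, 6m is even for every m, so 6m + 3 has the same parity as 3, which is odd. Hence 6m + 3 is odd.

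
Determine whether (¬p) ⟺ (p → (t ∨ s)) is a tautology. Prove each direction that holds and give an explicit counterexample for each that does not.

(⇒) holds; (⇐) fails.

Forward direction. Assume the antecedent. If p is true, the antecedent cannot hold. If p is false, p → (t ∨ s) reduces to true regardless of the other variables. Either way p → (t ∨ s) holds.

Converse. This fails. Under p = T, t = T, s = F, the left side is false but the right side is true.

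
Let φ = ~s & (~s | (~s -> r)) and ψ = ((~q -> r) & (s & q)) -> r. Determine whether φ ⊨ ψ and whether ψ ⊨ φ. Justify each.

Only the forward direction holds.

[⇒] Assume the antecedent. If q is true, the antecedent forces (q = T, s = F, r = F) or (q = T, s = F, r = T), and ((~q -> r) & (s & q)) -> r holds there. If q is false, ((~q -> r) & (s & q)) -> r reduces to true regardless of the other variables. Either way ((~q -> r) & (s & q)) -> r holds.

[⇐] This fails. Under q = F, s = T, r = F, the left side is false but the right side is true.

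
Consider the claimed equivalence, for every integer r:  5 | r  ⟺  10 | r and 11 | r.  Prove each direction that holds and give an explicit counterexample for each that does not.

(⇒) fails; (⇐) holds.

(⟸) Suppose 10 ∣ r and 11 ∣ r. Any common multiple of 10 and 11 is a multiple of their lcm; here gcd(10, 11) = 1, so lcm(10, 11) = 10·11 = 110, so 110 ∣ r. Since 5 ∣ 110, it follows that 5 ∣ r.

(⟹) This fails: take r = 5. Certainly 5 ∣ 5, but 10 ∤ 5.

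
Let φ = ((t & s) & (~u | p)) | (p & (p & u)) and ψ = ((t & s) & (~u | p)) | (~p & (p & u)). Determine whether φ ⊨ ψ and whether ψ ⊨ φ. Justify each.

Only the converse holds.

(→) This fails. Under p = T, s = F, t = F, u = T, the left side is true but the right side is false.

(←) Assume the antecedent. If p is true, the antecedent forces (p = T, s = T, t = T, u = F) or (p = T, s = T, t = T, u = T), and the consequent holds there. If p is false, the antecedent forces (p = F, s = T, t = T, u = F), and the consequent holds there. Either way the consequent holds.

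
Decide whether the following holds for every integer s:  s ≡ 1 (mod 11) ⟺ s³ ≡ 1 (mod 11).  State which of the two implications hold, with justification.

Converse. For the converse, argue contrapositively. If s ≢ 1 (mod 11), then s is congruent to one of 0, 2, 3, 4, 5, 6, 7, 8, 9, 10 modulo 11, and these give s³ ≡ 0, 8, 5, 9, 4, 7, 2, 6, 3, 10 respectively — never 1.

Forward direction. Suppose s ≡ 1 (mod 11). Write s = 11j + 1. Then (11j + 1)³ = 1331j³ + 363j² + 33j + 1 = 11(121j³ + 33j² + 3j) + 1, so s³ ≡ 1 (mod 11).

Both implications hold.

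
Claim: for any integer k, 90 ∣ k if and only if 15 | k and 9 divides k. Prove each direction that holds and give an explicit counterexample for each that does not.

(⟹) If 90 ∣ k, write k = 90q. Since 90 = 6·15, k = 15·(6q), so 15 ∣ k; and since 90 = 10·9, k = 9·(10q), so 9 ∣ k.

(⟸) This fails: take k = 45. Both 15 ∣ 45 and 9 ∣ 45, yet 45 is not a multiple of 90 (since 45 = 0·90 + 45), so 90 ∤ 45.

(⇒) holds; (⇐) fails.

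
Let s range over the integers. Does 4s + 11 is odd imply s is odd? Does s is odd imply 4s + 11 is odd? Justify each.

(⇒) This fails: take s = 0. Then 4s + 11 = 11, which is odd, yet s = 0 is even, not odd.

(⇐) Suppose s is odd. Since 4 is even, 4s is even for every s, so 4s + 11 has the same parity as 11, which is odd. Hence 4s + 11 is odd.

Only the reverse direction holds.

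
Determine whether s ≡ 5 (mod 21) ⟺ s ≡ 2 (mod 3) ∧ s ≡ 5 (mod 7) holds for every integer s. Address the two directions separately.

(⟹) Suppose s ≡ 5 (mod 21); write s = 21j + 5. Since 3 ∣ 21, reducing mod 3 gives s ≡ 5 ≡ 2 (mod 3); since 7 ∣ 21, reducing mod 7 gives s ≡ 5 (mod 7).

(⟸) Conversely, if s ≡ 2 (mod 3) and s ≡ 5 (mod 7), then by the Chinese remainder theorem s ≡ 5 (mod 21). This is exactly s ≡ 5 (mod 21).

Equivalent; both directions hold.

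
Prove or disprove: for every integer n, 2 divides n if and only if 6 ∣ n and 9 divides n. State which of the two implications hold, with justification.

Not equivalent: only (⇐) holds.

(⇒) This fails: take n = 2. Certainly 2 ∣ 2, but 6 ∤ 2.

(⇐) Suppose 6 ∣ n and 9 ∣ n. Any common multiple of 6 and 9 is a multiple of their lcm; here lcm(6, 9) = 6·9/gcd(6, 9) = 54/3 = 18, so 18 ∣ n. Since 2 ∣ 18, it follows that 2 ∣ n.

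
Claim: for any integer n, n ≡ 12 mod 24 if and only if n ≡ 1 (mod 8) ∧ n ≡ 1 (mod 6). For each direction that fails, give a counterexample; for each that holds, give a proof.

(→) This fails: n = 12 gives 12 ≡ 12 (mod 24) but 12 ≡ 4 (mod 8), so the conjunction on the right does not hold.

(←) This fails: n = 1 satisfies both congruences on the right (1 ≡ 1 mod 8 and 1 ≡ 1 mod 6) yet 1 ≡ 1 (mod 24), not 12.

(⇒) fails and (⇐) fails.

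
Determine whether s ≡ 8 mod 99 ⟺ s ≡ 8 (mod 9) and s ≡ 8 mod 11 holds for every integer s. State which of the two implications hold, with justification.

Both implications hold.

(⟸) If s ≡ 8 (mod 9) and s ≡ 8 (mod 11), then by the Chinese remainder theorem s ≡ 8 (mod 99). This is exactly s ≡ 8 (mod 99).

(⟹) Suppose s ≡ 8 (mod 99); write s = 99j + 8. Since 9 ∣ 99, reducing mod 9 gives s ≡ 8 (mod 9); since 11 ∣ 99, reducing mod 11 gives s ≡ 8 (mod 11).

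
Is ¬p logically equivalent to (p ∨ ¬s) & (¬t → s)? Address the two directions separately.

(⇒) This fails. Under p = F, t = F, s = F, the left side is true but the right side is false.

(⇐) This fails. Under p = T, t = T, s = F, the left side is false but the right side is true.

Both directions fail.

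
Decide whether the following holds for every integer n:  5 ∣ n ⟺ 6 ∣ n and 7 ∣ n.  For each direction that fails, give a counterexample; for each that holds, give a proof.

(⟹) This fails: take n = 5. Certainly 5 ∣ 5, but 6 ∤ 5.

(⟸) This fails: take n = 42. Both 6 ∣ 42 and 7 ∣ 42, yet 42 is not a multiple of 5 (since 42 = 8·5 + 2), so 5 ∤ 42.

(⇒) fails and (⇐) fails.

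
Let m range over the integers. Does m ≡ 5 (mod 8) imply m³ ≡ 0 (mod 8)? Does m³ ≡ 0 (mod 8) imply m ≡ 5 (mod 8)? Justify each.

Both directions fail.

(⇒) This fails: take m = 5. Then 5 ≡ 5 (mod 8), but 5³ = 125 ≡ 5 (mod 8), not 0.

(⇐) This fails: take m = 0. Then 0³ = 0 ≡ 0 (mod 8), yet 0 ≡ 0 (mod 8), not 5.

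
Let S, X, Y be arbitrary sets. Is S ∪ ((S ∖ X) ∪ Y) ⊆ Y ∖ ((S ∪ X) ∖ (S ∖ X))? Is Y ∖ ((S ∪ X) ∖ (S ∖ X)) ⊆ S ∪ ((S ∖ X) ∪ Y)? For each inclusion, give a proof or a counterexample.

Only the reverse inclusion holds.

Forward inclusion. This inclusion fails. Take S = {1}, X = ∅, Y = ∅; then 1 ∈ S ∪ ((S ∖ X) ∪ Y) but 1 ∉ Y ∖ ((S ∪ X) ∖ (S ∖ X)).

Reverse inclusion. Let x ∈ Y ∖ ((S ∪ X) ∖ (S ∖ X)). Then either x ∈ Y and x ∉ S, X; or x ∈ S ∩ Y and x ∉ X. In each case x ∈ S ∪ ((S ∖ X) ∪ Y), so Y ∖ ((S ∪ X) ∖ (S ∖ X)) ⊆ S ∪ ((S ∖ X) ∪ Y).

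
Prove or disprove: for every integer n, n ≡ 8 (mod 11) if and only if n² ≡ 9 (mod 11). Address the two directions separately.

The forward direction holds; the converse fails.

Forward direction. Suppose n ≡ 8 (mod 11). Write n = 11j + 8. Then (11j + 8)² = 121j² + 176j + 64 = 11(11j² + 16j + 5) + 9, so n² ≡ 9 (mod 11).

Converse. This fails: take n = 3. Then 3² = 9 ≡ 9 (mod 11), yet 3 ≡ 3 (mod 11), not 8.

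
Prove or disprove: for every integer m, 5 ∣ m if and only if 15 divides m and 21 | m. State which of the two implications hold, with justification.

Converse. Suppose 15 ∣ m and 21 ∣ m. Any common multiple of 15 and 21 is a multiple of their lcm; here lcm(15, 21) = 15·21/gcd(15, 21) = 315/3 = 105, so 105 ∣ m. Since 5 ∣ 105, it follows that 5 ∣ m.

Forward direction. This fails: take m = 5. Certainly 5 ∣ 5, but 15 ∤ 5.

The forward direction fails; the converse holds.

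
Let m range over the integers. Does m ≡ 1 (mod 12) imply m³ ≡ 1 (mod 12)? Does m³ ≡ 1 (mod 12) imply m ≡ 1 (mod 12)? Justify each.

Both directions hold.

[⇐] Suppose m³ ≡ 1 (mod 12). The only residue r in {0, …, 11} with r³ ≡ 1 (mod 12) is r = 1, so m ≡ 1 (mod 12).

[⇒] Suppose m ≡ 1 (mod 12). Write m = 12j + 1. Then (12j + 1)³ = 1728j³ + 432j² + 36j + 1 = 12(144j³ + 36j² + 3j) + 1, so m³ ≡ 1 (mod 12).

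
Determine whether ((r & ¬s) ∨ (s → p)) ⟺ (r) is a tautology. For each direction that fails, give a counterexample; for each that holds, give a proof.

Neither implication holds.

[⇒] This fails. Under p = F, r = F, s = F, the left side is true but the right side is false.

[⇐] This fails. Under p = F, r = T, s = T, the left side is false but the right side is true.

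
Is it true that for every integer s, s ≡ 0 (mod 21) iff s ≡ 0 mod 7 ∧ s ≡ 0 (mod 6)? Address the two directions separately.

Not equivalent: only (⇐) holds.

[⇒] This fails: s = 21 gives 21 ≡ 0 (mod 21) but 21 ≡ 3 (mod 6), so the conjunction on the right does not hold.

[⇐] Conversely, if s ≡ 0 (mod 7) and s ≡ 0 (mod 6), then by the Chinese remainder theorem s ≡ 0 (mod 42). Since 0 ≡ 0 (mod 21) and 21 ∣ 42, we get s ≡ 0 (mod 21).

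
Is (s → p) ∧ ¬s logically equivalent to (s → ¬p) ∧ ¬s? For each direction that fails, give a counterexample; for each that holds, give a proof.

(⟹) Assume the antecedent. If p is true, the antecedent forces (p = T, s = F), and (s → ¬p) ∧ ¬s holds there. If p is false, the antecedent forces (p = F, s = F), and (s → ¬p) ∧ ¬s holds there. Either way (s → ¬p) ∧ ¬s holds.

(⟸) Assume the antecedent. If p is true, the antecedent forces (p = T, s = F), and (s → p) ∧ ¬s holds there. If p is false, the antecedent forces (p = F, s = F), and (s → p) ∧ ¬s holds there. Either way (s → p) ∧ ¬s holds.

Equivalent; both directions hold.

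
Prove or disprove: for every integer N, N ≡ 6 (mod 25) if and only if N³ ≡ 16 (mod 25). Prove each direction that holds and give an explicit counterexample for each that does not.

Equivalent; both directions hold.

[⇐] Suppose N³ ≡ 16 (mod 25). The only residue r in {0, …, 24} with r³ ≡ 16 (mod 25) is r = 6, so N ≡ 6 (mod 25).

[⇒] Suppose N ≡ 6 (mod 25). Write N = 25j + 6. Then (25j + 6)³ = 15625j³ + 11250j² + 2700j + 216 = 25(625j³ + 450j² + 108j + 8) + 16, so N³ ≡ 16 (mod 25).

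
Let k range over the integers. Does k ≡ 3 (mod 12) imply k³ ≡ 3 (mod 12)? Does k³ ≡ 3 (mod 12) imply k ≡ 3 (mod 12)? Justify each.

Forward direction. Suppose k ≡ 3 (mod 12). Write k = 12j + 3. Then (12j + 3)³ = 1728j³ + 1296j² + 324j + 27 = 12(144j³ + 108j² + 27j + 2) + 3, so k³ ≡ 3 (mod 12).

Converse. Suppose k³ ≡ 3 (mod 12). The only residue r in {0, …, 11} with r³ ≡ 3 (mod 12) is r = 3, so k ≡ 3 (mod 12).

Both directions hold.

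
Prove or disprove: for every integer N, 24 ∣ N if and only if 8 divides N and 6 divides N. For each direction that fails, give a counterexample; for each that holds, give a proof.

(⟹) If 24 ∣ N, write N = 24q. Since 24 = 3·8, N = 8·(3q), so 8 ∣ N; and since 24 = 4·6, N = 6·(4q), so 6 ∣ N.

(⟸) Suppose 8 ∣ N and 6 ∣ N. Any common multiple of 8 and 6 is a multiple of their lcm; here lcm(8, 6) = 8·6/gcd(8, 6) = 48/2 = 24, so 24 ∣ N.

Equivalent; both directions hold.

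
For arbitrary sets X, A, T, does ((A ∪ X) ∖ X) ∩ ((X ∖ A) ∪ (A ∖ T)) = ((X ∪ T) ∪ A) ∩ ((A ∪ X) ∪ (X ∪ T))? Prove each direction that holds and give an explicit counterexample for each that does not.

(⟹) Let x ∈ ((A ∪ X) ∖ X) ∩ ((X ∖ A) ∪ (A ∖ T)). Then x ∈ A and x ∉ X, T, from which x ∈ ((X ∪ T) ∪ A) ∩ ((A ∪ X) ∪ (X ∪ T)).

(⟸) This inclusion fails. Take X = {1}, A = ∅, T = ∅; then 1 ∈ ((X ∪ T) ∪ A) ∩ ((A ∪ X) ∪ (X ∪ T)) but 1 ∉ ((A ∪ X) ∖ X) ∩ ((X ∖ A) ∪ (A ∖ T)).

(⊆) holds; (⊇) fails.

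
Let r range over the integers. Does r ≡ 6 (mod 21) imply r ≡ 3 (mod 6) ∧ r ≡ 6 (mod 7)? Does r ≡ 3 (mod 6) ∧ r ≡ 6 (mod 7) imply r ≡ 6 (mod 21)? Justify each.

(⇒) This fails: r = 6 gives 6 ≡ 6 (mod 21) but 6 ≡ 0 (mod 6), so the conjunction on the right does not hold.

(⇐) Conversely, if r ≡ 3 (mod 6) and r ≡ 6 (mod 7), then by the Chinese remainder theorem r ≡ 27 (mod 42). Since 27 ≡ 6 (mod 21) and 21 ∣ 42, we get r ≡ 6 (mod 21).

Not equivalent: only (⇐) holds.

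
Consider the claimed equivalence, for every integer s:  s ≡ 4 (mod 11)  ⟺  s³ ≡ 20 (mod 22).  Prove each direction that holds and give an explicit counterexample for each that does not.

(⟹) This fails: take s = 15. Then 15 ≡ 4 (mod 11), but 15³ = 3375 ≡ 9 (mod 22), not 20.

(⟸) Conversely, the residues r modulo 22 with r³ ≡ 20 (mod 22) are exactly {4}, and each is ≡ 4 (mod 11).

Only the converse holds.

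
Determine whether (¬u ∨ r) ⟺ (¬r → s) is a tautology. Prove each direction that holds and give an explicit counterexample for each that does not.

Both directions fail.

Forward direction. This fails. Under s = F, u = F, r = F, the left side is true but the right side is false.

Converse. This fails. Under s = T, u = T, r = F, the left side is false but the right side is true.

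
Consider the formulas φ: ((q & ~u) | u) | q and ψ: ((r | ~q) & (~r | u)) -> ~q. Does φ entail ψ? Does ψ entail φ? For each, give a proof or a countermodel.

(→) This fails. Under r = T, q = T, u = T, the left side is true but the right side is false.

(←) This fails. Under r = F, q = F, u = F, the left side is false but the right side is true.

(⇒) fails and (⇐) fails.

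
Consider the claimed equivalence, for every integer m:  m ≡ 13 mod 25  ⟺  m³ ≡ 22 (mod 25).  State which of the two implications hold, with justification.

Equivalent; both directions hold.

Forward direction. Suppose m ≡ 13 mod 25. Write m = 25j + 13. Then (25j + 13)³ = 15625j³ + 24375j² + 12675j + 2197 = 25(625j³ + 975j² + 507j + 87) + 22, so m³ ≡ 22 (mod 25).

Converse. Suppose m³ ≡ 22 (mod 25). The only residue r in {0, …, 24} with r³ ≡ 22 (mod 25) is r = 13, so m ≡ 13 (mod 25).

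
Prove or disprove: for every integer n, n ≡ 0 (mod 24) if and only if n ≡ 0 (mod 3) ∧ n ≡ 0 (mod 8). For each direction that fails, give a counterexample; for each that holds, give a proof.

Forward direction. Suppose n ≡ 0 (mod 24); write n = 24j + 0. Since 3 ∣ 24, reducing mod 3 gives n ≡ 0 (mod 3); since 8 ∣ 24, reducing mod 8 gives n ≡ 0 (mod 8).

Converse. If n ≡ 0 (mod 3) and n ≡ 0 (mod 8), then by the Chinese remainder theorem n ≡ 0 (mod 24). This is exactly n ≡ 0 (mod 24).

Both implications hold.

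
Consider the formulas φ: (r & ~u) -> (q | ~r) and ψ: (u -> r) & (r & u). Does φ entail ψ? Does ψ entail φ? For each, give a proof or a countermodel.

Not equivalent: only (⇐) holds.

(→) This fails. Under r = F, q = F, u = F, the left side is true but the right side is false.

(←) Assume the antecedent. If r is true, the antecedent forces (r = T, q = F, u = T) or (r = T, q = T, u = T), and (r & ~u) -> (q | ~r) holds there. If r is false, the antecedent cannot hold. Either way (r & ~u) -> (q | ~r) holds.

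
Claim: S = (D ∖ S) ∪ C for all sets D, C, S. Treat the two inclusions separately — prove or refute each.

(⊆) fails and (⊇) fails.

(⟹) This inclusion fails. Take D = ∅, C = ∅, S = {1}; then 1 ∈ S but 1 ∉ (D ∖ S) ∪ C.

(⟸) This inclusion fails. Take D = {1}, C = ∅, S = ∅; then 1 ∈ (D ∖ S) ∪ C but 1 ∉ S.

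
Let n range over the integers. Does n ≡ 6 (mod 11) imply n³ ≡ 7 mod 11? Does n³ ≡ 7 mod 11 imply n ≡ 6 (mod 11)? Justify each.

Both directions hold; the statement is true.

(←) For the converse, argue contrapositively. If n ≢ 6 (mod 11), then n is congruent to one of 0, 1, 2, 3, 4, 5, 7, 8, 9, 10 modulo 11, and these give n³ ≡ 0, 1, 8, 5, 9, 4, 2, 6, 3, 10 respectively — never 7.

(→) Suppose n ≡ 6 (mod 11). Write n = 11j + 6. Then (11j + 6)³ = 1331j³ + 2178j² + 1188j + 216 = 11(121j³ + 198j² + 108j + 19) + 7, so n³ ≡ 7 (mod 11).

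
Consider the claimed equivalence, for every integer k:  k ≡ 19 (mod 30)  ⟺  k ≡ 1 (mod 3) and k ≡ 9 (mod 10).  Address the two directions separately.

Equivalent; both directions hold.

(→) Suppose k ≡ 19 (mod 30); write k = 30j + 19. Since 3 ∣ 30, reducing mod 3 gives k ≡ 19 ≡ 1 (mod 3); since 10 ∣ 30, reducing mod 10 gives k ≡ 19 ≡ 9 (mod 10).

(←) Conversely, if k ≡ 1 (mod 3) and k ≡ 9 (mod 10), then by the Chinese remainder theorem k ≡ 19 (mod 30). This is exactly k ≡ 19 (mod 30).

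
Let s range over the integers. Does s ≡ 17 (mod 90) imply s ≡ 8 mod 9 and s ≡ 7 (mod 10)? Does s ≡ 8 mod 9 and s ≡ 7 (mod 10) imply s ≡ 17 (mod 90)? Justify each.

(→) Suppose s ≡ 17 (mod 90); write s = 90j + 17. Since 9 ∣ 90, reducing mod 9 gives s ≡ 17 ≡ 8 (mod 9); since 10 ∣ 90, reducing mod 10 gives s ≡ 17 ≡ 7 (mod 10).

(←) Conversely, if s ≡ 8 (mod 9) and s ≡ 7 (mod 10), then by the Chinese remainder theorem s ≡ 17 (mod 90). This is exactly s ≡ 17 (mod 90).

The biconditional holds.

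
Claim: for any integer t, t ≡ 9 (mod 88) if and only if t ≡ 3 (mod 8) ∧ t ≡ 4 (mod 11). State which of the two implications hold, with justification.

(⟹) This fails: t = 9 gives 9 ≡ 9 (mod 88) but 9 ≡ 1 (mod 8), so the conjunction on the right does not hold.

(⟸) This fails: t = 59 satisfies both congruences on the right (59 ≡ 3 mod 8 and 59 ≡ 4 mod 11) yet 59 ≡ 59 (mod 88), not 9.

Both directions fail.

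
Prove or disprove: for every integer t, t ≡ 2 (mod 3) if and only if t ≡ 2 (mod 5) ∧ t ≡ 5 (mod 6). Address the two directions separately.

[⇒] This fails: t = 2 gives 2 ≡ 2 (mod 3) but 2 ≡ 2 (mod 6), so the conjunction on the right does not hold.

[⇐] Conversely, if t ≡ 2 (mod 5) and t ≡ 5 (mod 6), then by the Chinese remainder theorem t ≡ 17 (mod 30). Since 17 ≡ 2 (mod 3) and 3 ∣ 30, we get t ≡ 2 (mod 3).

Only the converse holds.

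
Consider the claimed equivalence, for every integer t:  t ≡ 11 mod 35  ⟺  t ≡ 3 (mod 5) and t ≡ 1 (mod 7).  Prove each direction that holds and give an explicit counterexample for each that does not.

Neither implication holds.

[⇒] This fails: t = 11 gives 11 ≡ 11 (mod 35) but 11 ≡ 1 (mod 5), so the conjunction on the right does not hold.

[⇐] This fails: t = 8 satisfies both congruences on the right (8 ≡ 3 mod 5 and 8 ≡ 1 mod 7) yet 8 ≡ 8 (mod 35), not 11.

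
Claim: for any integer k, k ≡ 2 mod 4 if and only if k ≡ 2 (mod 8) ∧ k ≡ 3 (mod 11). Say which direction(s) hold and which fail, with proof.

(⇒) fails; (⇐) holds.

Converse. If k ≡ 2 (mod 8) and k ≡ 3 (mod 11), then by the Chinese remainder theorem k ≡ 58 (mod 88). Since 58 ≡ 2 (mod 4) and 4 ∣ 88, we get k ≡ 2 (mod 4).

Forward direction. This fails: k = 2 gives 2 ≡ 2 (mod 4) but 2 ≡ 2 (mod 11), so the conjunction on the right does not hold.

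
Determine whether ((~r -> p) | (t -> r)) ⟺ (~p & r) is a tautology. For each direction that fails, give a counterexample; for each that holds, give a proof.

(⇒) This fails. Under p = F, r = F, t = F, the left side is true but the right side is false.

(⇐) Assume the antecedent. If p is true, the antecedent cannot hold. If p is false, the antecedent forces (p = F, r = T, t = F) or (p = F, r = T, t = T), and (~r -> p) | (t -> r) holds there. Either way (~r -> p) | (t -> r) holds.

Not equivalent: only (⇐) holds.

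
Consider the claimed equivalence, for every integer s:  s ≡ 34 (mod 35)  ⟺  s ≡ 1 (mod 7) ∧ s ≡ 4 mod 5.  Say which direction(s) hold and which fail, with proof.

(⇒) fails and (⇐) fails.

(⟹) This fails: s = 34 gives 34 ≡ 34 (mod 35) but 34 ≡ 6 (mod 7), so the conjunction on the right does not hold.

(⟸) This fails: s = 29 satisfies both congruences on the right (29 ≡ 1 mod 7 and 29 ≡ 4 mod 5) yet 29 ≡ 29 (mod 35), not 34.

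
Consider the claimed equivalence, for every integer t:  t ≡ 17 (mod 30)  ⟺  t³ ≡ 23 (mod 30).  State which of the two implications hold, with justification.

(→) Suppose t ≡ 17 (mod 30). Write t = 30j + 17. Then (30j + 17)³ = 27000j³ + 45900j² + 26010j + 4913 = 30(900j³ + 1530j² + 867j + 163) + 23, so t³ ≡ 23 (mod 30).

(←) Conversely, suppose t³ ≡ 23 (mod 30). The only residue r in {0, …, 29} with r³ ≡ 23 (mod 30) is r = 17, so t ≡ 17 (mod 30).

Both implications hold.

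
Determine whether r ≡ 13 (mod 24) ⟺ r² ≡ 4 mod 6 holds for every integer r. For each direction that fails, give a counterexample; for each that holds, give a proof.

Neither implication holds.

(→) This fails: take r = 13. Then 13 ≡ 13 (mod 24), but 13² = 169 ≡ 1 (mod 6), not 4.

(←) This fails: take r = 2. Then 2² = 4 ≡ 4 (mod 6), yet 2 ≡ 2 (mod 24), not 13.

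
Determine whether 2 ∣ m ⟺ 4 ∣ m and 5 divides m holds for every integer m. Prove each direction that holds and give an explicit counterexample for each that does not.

Only the reverse direction holds.

(←) Suppose 4 ∣ m and 5 ∣ m. Any common multiple of 4 and 5 is a multiple of their lcm; here gcd(4, 5) = 1, so lcm(4, 5) = 4·5 = 20, so 20 ∣ m. Since 2 ∣ 20, it follows that 2 ∣ m.

(→) This fails: take m = 2. Certainly 2 ∣ 2, but 4 ∤ 2.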